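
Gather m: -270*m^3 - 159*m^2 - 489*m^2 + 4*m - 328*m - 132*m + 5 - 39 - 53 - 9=-270*m^3 - 648*m^2 - 456*m - 96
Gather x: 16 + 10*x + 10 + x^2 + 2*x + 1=x^2 + 12*x + 27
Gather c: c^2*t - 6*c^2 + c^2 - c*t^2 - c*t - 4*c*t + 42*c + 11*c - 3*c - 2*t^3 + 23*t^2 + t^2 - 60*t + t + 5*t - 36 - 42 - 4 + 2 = c^2*(t - 5) + c*(-t^2 - 5*t + 50) - 2*t^3 + 24*t^2 - 54*t - 80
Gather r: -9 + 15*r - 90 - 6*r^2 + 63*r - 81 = -6*r^2 + 78*r - 180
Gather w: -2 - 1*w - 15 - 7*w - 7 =-8*w - 24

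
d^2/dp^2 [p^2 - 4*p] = 2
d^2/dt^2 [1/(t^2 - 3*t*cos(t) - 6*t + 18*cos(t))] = ((t^2 - 3*t*cos(t) - 6*t + 18*cos(t))*(-3*t*cos(t) - 6*sin(t) + 18*cos(t) - 2) + 2*(-3*t*sin(t) - 2*t + 18*sin(t) + 3*cos(t) + 6)^2)/((t - 6)^3*(t - 3*cos(t))^3)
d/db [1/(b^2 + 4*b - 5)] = 2*(-b - 2)/(b^2 + 4*b - 5)^2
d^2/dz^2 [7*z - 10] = 0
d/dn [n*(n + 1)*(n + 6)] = 3*n^2 + 14*n + 6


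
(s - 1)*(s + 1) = s^2 - 1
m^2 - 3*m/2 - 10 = (m - 4)*(m + 5/2)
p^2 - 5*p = p*(p - 5)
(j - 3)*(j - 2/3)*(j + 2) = j^3 - 5*j^2/3 - 16*j/3 + 4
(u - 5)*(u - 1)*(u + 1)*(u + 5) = u^4 - 26*u^2 + 25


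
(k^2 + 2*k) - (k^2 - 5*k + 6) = 7*k - 6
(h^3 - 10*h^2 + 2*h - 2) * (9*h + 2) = 9*h^4 - 88*h^3 - 2*h^2 - 14*h - 4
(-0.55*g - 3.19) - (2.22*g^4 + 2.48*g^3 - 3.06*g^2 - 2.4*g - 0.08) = -2.22*g^4 - 2.48*g^3 + 3.06*g^2 + 1.85*g - 3.11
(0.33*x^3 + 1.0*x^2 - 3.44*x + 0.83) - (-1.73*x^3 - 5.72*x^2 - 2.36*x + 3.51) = 2.06*x^3 + 6.72*x^2 - 1.08*x - 2.68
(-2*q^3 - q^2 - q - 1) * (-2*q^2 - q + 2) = 4*q^5 + 4*q^4 - q^3 + q^2 - q - 2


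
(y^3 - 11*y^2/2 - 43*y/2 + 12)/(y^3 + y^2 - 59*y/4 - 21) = 2*(2*y^3 - 11*y^2 - 43*y + 24)/(4*y^3 + 4*y^2 - 59*y - 84)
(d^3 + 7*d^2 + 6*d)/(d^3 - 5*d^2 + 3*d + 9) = d*(d + 6)/(d^2 - 6*d + 9)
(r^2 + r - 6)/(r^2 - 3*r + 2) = (r + 3)/(r - 1)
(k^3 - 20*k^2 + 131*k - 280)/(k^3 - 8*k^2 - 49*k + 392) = (k - 5)/(k + 7)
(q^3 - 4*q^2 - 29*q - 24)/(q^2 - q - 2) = (q^2 - 5*q - 24)/(q - 2)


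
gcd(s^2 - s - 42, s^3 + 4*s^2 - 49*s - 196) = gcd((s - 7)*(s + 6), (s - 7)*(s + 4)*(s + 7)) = s - 7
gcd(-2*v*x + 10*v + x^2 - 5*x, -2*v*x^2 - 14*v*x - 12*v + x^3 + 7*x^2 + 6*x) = -2*v + x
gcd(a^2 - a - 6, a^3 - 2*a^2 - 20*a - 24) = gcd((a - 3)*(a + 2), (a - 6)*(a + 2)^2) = a + 2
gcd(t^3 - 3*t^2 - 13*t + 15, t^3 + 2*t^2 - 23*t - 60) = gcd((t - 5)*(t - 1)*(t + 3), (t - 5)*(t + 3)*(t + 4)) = t^2 - 2*t - 15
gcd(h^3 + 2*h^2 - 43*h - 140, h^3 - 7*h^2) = h - 7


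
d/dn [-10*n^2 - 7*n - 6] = -20*n - 7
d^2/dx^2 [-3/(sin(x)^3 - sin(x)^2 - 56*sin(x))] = 3*(9*sin(x)^3 - 11*sin(x)^2 - 120*sin(x) + 184 + 3466/sin(x) - 336/sin(x)^2 - 6272/sin(x)^3)/((sin(x) - 8)^3*(sin(x) + 7)^3)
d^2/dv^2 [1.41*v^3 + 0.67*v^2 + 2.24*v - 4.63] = 8.46*v + 1.34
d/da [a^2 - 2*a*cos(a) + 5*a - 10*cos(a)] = 2*a*sin(a) + 2*a + 10*sin(a) - 2*cos(a) + 5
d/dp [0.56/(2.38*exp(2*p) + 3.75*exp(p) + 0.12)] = (-2.6656*exp(p) - 2.1)*exp(p)/(2.38*exp(2*p) + 3.75*exp(p) + 0.12)^2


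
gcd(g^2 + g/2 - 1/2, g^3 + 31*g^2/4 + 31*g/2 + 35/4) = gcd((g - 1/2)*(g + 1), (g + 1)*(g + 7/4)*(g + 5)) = g + 1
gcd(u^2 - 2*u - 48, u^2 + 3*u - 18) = u + 6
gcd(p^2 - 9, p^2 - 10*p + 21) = p - 3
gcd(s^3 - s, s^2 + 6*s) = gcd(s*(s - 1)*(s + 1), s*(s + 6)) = s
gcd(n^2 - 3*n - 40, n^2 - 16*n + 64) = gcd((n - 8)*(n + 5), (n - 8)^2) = n - 8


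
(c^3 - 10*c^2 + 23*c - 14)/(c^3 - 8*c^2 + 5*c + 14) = (c - 1)/(c + 1)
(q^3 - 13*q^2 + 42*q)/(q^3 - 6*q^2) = (q - 7)/q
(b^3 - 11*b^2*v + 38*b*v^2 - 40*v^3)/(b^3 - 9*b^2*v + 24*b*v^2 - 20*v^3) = (-b + 4*v)/(-b + 2*v)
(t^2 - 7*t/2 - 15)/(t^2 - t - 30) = (t + 5/2)/(t + 5)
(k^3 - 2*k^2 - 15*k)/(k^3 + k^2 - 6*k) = (k - 5)/(k - 2)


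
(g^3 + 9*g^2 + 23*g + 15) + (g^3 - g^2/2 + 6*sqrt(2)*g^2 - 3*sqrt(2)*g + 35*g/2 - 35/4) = 2*g^3 + 6*sqrt(2)*g^2 + 17*g^2/2 - 3*sqrt(2)*g + 81*g/2 + 25/4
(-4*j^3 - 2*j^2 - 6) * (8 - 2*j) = 8*j^4 - 28*j^3 - 16*j^2 + 12*j - 48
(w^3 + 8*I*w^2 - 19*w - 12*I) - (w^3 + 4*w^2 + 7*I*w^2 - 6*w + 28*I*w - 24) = -4*w^2 + I*w^2 - 13*w - 28*I*w + 24 - 12*I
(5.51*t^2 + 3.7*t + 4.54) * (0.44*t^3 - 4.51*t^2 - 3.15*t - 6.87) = 2.4244*t^5 - 23.2221*t^4 - 32.0459*t^3 - 69.9841*t^2 - 39.72*t - 31.1898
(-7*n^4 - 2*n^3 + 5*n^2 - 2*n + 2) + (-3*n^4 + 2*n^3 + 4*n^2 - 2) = -10*n^4 + 9*n^2 - 2*n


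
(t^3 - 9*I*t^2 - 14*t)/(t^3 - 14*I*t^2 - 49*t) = (t - 2*I)/(t - 7*I)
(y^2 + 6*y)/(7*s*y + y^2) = (y + 6)/(7*s + y)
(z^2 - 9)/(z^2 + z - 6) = (z - 3)/(z - 2)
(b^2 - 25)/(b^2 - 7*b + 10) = (b + 5)/(b - 2)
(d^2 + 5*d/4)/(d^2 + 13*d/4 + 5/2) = d/(d + 2)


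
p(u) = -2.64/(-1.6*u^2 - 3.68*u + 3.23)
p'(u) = -2.64*(3.2*u + 3.68)/(-1.6*u^2 - 3.68*u + 3.23)^2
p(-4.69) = 0.18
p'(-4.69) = 0.14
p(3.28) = 0.10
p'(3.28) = -0.06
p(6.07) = 0.03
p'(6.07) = -0.01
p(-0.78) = -0.51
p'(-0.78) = -0.12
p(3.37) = 0.10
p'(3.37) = -0.05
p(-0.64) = -0.54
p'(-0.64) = -0.18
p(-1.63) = -0.53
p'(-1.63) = 0.16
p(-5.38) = 0.11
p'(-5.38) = 0.07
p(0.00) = -0.82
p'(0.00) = -0.93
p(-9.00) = 0.03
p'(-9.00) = 0.01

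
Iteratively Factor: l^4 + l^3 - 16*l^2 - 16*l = (l + 1)*(l^3 - 16*l) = (l - 4)*(l + 1)*(l^2 + 4*l) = l*(l - 4)*(l + 1)*(l + 4)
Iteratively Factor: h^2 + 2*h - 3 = (h - 1)*(h + 3)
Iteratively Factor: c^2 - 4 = (c - 2)*(c + 2)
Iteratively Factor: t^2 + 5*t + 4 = (t + 1)*(t + 4)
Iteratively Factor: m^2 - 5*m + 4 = (m - 1)*(m - 4)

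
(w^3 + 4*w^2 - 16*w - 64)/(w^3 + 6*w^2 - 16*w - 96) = (w + 4)/(w + 6)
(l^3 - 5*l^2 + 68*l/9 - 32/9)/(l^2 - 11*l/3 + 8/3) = l - 4/3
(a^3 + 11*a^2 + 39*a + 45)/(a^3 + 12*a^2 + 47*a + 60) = (a + 3)/(a + 4)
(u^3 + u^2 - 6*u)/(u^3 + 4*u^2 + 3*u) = (u - 2)/(u + 1)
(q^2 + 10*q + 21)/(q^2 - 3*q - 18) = (q + 7)/(q - 6)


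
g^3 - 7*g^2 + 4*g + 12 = (g - 6)*(g - 2)*(g + 1)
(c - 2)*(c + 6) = c^2 + 4*c - 12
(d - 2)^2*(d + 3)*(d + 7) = d^4 + 6*d^3 - 15*d^2 - 44*d + 84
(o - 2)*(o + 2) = o^2 - 4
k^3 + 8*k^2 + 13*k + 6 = (k + 1)^2*(k + 6)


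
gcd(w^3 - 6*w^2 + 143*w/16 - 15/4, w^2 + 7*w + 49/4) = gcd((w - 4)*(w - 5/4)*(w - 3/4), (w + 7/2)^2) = 1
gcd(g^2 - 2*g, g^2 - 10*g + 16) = g - 2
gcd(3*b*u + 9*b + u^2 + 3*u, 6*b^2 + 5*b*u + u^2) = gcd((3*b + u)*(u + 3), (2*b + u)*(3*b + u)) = 3*b + u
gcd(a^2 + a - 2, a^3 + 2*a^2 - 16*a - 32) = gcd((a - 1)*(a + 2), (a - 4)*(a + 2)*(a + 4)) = a + 2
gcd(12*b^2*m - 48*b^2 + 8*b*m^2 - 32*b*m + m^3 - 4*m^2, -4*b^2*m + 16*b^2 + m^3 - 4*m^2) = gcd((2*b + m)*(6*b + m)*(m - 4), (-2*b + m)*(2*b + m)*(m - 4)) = 2*b*m - 8*b + m^2 - 4*m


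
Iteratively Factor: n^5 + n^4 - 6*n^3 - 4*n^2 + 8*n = (n - 2)*(n^4 + 3*n^3 - 4*n) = (n - 2)*(n - 1)*(n^3 + 4*n^2 + 4*n) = (n - 2)*(n - 1)*(n + 2)*(n^2 + 2*n) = (n - 2)*(n - 1)*(n + 2)^2*(n)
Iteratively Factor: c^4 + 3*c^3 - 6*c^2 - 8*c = (c)*(c^3 + 3*c^2 - 6*c - 8) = c*(c - 2)*(c^2 + 5*c + 4) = c*(c - 2)*(c + 1)*(c + 4)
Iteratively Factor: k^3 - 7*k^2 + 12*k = (k - 4)*(k^2 - 3*k) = (k - 4)*(k - 3)*(k)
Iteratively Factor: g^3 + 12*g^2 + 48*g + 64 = (g + 4)*(g^2 + 8*g + 16) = (g + 4)^2*(g + 4)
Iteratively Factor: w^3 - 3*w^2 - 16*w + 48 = (w - 3)*(w^2 - 16) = (w - 3)*(w + 4)*(w - 4)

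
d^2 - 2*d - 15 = (d - 5)*(d + 3)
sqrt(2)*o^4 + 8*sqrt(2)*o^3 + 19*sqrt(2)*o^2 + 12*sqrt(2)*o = o*(o + 3)*(o + 4)*(sqrt(2)*o + sqrt(2))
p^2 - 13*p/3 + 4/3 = (p - 4)*(p - 1/3)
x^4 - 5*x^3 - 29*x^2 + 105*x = x*(x - 7)*(x - 3)*(x + 5)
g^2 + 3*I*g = g*(g + 3*I)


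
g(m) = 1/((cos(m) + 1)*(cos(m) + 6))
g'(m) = sin(m)/((cos(m) + 1)*(cos(m) + 6)^2) + sin(m)/((cos(m) + 1)^2*(cos(m) + 6))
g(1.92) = 0.27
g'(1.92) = 0.43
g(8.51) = 0.48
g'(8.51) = 1.04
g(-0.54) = 0.08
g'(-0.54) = -0.03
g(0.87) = 0.09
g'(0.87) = 0.05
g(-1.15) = 0.11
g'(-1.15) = -0.09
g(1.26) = 0.12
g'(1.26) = 0.11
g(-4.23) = 0.34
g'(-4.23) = 0.61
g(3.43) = 4.80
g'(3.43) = -33.34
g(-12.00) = 0.08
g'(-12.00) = 0.03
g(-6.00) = 0.07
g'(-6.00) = 0.01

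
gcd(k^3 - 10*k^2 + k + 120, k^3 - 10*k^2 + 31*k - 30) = k - 5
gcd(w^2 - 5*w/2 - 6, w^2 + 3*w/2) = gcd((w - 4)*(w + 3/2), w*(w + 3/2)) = w + 3/2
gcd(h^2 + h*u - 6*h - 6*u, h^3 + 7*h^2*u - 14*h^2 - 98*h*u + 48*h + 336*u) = h - 6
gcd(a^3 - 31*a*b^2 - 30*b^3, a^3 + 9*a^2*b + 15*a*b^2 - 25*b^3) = a + 5*b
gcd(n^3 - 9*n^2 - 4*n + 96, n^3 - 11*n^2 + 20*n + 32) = n^2 - 12*n + 32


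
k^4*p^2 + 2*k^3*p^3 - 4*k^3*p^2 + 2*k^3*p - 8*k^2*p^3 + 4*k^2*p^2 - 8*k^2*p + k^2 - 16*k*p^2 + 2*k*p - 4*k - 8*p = (k - 4)*(k + 2*p)*(k*p + 1)^2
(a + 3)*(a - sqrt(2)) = a^2 - sqrt(2)*a + 3*a - 3*sqrt(2)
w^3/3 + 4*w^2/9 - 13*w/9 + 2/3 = (w/3 + 1)*(w - 1)*(w - 2/3)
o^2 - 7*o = o*(o - 7)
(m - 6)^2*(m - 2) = m^3 - 14*m^2 + 60*m - 72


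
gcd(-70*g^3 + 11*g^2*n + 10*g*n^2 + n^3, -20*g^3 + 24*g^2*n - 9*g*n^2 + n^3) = 2*g - n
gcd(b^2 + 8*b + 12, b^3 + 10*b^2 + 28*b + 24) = b^2 + 8*b + 12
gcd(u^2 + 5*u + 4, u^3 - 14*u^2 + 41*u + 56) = u + 1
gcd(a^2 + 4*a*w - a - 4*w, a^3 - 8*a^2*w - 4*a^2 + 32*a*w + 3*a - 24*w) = a - 1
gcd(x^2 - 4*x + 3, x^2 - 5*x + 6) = x - 3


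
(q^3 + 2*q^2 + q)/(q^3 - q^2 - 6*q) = (q^2 + 2*q + 1)/(q^2 - q - 6)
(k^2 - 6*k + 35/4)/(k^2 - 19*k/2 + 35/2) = (k - 7/2)/(k - 7)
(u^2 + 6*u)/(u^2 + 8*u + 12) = u/(u + 2)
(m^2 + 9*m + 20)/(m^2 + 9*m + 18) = (m^2 + 9*m + 20)/(m^2 + 9*m + 18)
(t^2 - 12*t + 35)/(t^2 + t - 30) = (t - 7)/(t + 6)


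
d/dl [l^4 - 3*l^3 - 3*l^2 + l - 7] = 4*l^3 - 9*l^2 - 6*l + 1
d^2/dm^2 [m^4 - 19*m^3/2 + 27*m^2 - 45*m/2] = 12*m^2 - 57*m + 54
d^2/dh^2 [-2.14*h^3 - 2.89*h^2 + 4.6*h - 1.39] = -12.84*h - 5.78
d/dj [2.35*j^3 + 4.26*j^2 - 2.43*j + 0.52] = 7.05*j^2 + 8.52*j - 2.43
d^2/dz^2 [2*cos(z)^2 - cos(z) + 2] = cos(z) - 4*cos(2*z)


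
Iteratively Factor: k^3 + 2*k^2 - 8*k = (k - 2)*(k^2 + 4*k) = (k - 2)*(k + 4)*(k)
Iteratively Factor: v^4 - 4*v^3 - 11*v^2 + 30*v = (v - 2)*(v^3 - 2*v^2 - 15*v) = v*(v - 2)*(v^2 - 2*v - 15) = v*(v - 5)*(v - 2)*(v + 3)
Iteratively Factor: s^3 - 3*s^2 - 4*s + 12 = (s - 2)*(s^2 - s - 6) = (s - 2)*(s + 2)*(s - 3)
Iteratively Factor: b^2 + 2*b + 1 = (b + 1)*(b + 1)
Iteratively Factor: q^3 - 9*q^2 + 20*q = (q - 5)*(q^2 - 4*q) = (q - 5)*(q - 4)*(q)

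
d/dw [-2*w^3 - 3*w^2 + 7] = 6*w*(-w - 1)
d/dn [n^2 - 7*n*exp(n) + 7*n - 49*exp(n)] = -7*n*exp(n) + 2*n - 56*exp(n) + 7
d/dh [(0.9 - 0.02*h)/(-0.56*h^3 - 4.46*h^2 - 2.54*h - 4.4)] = (-0.0224*h^3 + 1.4228*h^2 + 8.028*h + 2.374)/(0.3136*h^6 + 4.9952*h^5 + 22.7364*h^4 + 27.5848*h^3 + 45.6996*h^2 + 22.352*h + 19.36)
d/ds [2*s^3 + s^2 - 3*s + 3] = 6*s^2 + 2*s - 3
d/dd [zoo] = 0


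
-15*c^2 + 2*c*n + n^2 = (-3*c + n)*(5*c + n)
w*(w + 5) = w^2 + 5*w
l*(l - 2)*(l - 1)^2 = l^4 - 4*l^3 + 5*l^2 - 2*l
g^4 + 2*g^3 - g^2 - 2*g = g*(g - 1)*(g + 1)*(g + 2)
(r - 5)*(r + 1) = r^2 - 4*r - 5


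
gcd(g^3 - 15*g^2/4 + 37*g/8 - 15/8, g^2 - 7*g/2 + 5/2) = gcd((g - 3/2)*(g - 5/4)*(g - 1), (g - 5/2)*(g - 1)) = g - 1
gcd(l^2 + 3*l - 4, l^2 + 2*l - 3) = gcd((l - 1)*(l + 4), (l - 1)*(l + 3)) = l - 1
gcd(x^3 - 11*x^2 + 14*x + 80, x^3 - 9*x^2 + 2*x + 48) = x^2 - 6*x - 16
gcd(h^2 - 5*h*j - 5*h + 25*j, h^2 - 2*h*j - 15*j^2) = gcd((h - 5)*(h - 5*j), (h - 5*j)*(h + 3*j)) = h - 5*j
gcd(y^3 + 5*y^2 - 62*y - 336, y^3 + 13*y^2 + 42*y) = y^2 + 13*y + 42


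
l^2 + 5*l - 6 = (l - 1)*(l + 6)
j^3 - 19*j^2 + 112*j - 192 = (j - 8)^2*(j - 3)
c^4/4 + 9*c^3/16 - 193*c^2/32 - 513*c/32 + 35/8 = (c/4 + 1)*(c - 5)*(c - 1/4)*(c + 7/2)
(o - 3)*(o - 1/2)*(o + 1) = o^3 - 5*o^2/2 - 2*o + 3/2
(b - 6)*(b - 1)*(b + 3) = b^3 - 4*b^2 - 15*b + 18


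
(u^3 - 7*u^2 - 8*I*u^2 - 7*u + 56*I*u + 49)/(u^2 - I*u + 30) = (u^3 + u^2*(-7 - 8*I) + u*(-7 + 56*I) + 49)/(u^2 - I*u + 30)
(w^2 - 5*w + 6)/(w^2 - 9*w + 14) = (w - 3)/(w - 7)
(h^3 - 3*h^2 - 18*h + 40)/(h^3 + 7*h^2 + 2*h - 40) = (h - 5)/(h + 5)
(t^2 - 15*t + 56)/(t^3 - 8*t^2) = (t - 7)/t^2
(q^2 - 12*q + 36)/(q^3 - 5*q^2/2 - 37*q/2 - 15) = 2*(q - 6)/(2*q^2 + 7*q + 5)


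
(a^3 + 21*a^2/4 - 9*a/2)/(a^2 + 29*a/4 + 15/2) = a*(4*a - 3)/(4*a + 5)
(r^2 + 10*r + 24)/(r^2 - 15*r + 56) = (r^2 + 10*r + 24)/(r^2 - 15*r + 56)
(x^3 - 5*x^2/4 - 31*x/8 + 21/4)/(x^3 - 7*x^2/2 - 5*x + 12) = (x - 7/4)/(x - 4)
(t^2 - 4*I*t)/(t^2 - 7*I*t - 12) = t/(t - 3*I)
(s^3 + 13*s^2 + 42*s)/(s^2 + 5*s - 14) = s*(s + 6)/(s - 2)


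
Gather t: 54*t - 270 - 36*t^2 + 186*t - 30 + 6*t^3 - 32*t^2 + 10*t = 6*t^3 - 68*t^2 + 250*t - 300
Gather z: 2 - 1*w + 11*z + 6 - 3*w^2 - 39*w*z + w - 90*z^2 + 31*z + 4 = -3*w^2 - 90*z^2 + z*(42 - 39*w) + 12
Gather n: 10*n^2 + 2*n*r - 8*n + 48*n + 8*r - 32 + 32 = 10*n^2 + n*(2*r + 40) + 8*r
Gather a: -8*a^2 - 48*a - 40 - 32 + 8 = -8*a^2 - 48*a - 64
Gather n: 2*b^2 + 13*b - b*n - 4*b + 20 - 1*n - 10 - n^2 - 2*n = 2*b^2 + 9*b - n^2 + n*(-b - 3) + 10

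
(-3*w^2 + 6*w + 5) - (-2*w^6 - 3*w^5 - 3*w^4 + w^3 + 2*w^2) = 2*w^6 + 3*w^5 + 3*w^4 - w^3 - 5*w^2 + 6*w + 5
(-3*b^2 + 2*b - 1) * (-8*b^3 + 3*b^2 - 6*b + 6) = 24*b^5 - 25*b^4 + 32*b^3 - 33*b^2 + 18*b - 6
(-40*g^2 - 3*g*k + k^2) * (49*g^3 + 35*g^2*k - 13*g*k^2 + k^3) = -1960*g^5 - 1547*g^4*k + 464*g^3*k^2 + 34*g^2*k^3 - 16*g*k^4 + k^5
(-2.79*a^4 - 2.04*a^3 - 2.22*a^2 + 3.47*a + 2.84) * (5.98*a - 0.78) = -16.6842*a^5 - 10.023*a^4 - 11.6844*a^3 + 22.4822*a^2 + 14.2766*a - 2.2152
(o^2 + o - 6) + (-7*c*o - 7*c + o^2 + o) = -7*c*o - 7*c + 2*o^2 + 2*o - 6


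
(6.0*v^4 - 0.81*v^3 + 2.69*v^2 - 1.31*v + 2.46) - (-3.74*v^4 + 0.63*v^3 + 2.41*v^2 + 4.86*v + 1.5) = 9.74*v^4 - 1.44*v^3 + 0.28*v^2 - 6.17*v + 0.96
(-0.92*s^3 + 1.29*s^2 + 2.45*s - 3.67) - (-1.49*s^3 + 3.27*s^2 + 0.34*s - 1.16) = 0.57*s^3 - 1.98*s^2 + 2.11*s - 2.51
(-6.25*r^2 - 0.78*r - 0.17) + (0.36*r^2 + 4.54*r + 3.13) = -5.89*r^2 + 3.76*r + 2.96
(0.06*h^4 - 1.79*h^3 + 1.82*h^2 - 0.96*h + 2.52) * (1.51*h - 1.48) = 0.0906*h^5 - 2.7917*h^4 + 5.3974*h^3 - 4.1432*h^2 + 5.226*h - 3.7296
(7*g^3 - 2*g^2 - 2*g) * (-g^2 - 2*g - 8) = -7*g^5 - 12*g^4 - 50*g^3 + 20*g^2 + 16*g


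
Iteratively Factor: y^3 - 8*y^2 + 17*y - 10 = (y - 2)*(y^2 - 6*y + 5) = (y - 2)*(y - 1)*(y - 5)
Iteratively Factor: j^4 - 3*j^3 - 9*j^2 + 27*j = (j)*(j^3 - 3*j^2 - 9*j + 27) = j*(j + 3)*(j^2 - 6*j + 9) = j*(j - 3)*(j + 3)*(j - 3)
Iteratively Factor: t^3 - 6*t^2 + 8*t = (t - 2)*(t^2 - 4*t) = t*(t - 2)*(t - 4)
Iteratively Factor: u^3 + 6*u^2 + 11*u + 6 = (u + 3)*(u^2 + 3*u + 2) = (u + 1)*(u + 3)*(u + 2)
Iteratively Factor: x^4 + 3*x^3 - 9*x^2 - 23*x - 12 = (x - 3)*(x^3 + 6*x^2 + 9*x + 4) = (x - 3)*(x + 1)*(x^2 + 5*x + 4) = (x - 3)*(x + 1)^2*(x + 4)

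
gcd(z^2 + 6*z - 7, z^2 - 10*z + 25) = 1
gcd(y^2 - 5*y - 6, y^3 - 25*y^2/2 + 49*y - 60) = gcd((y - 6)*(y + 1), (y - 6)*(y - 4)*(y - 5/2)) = y - 6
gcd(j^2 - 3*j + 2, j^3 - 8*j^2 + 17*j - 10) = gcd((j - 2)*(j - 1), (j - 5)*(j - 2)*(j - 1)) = j^2 - 3*j + 2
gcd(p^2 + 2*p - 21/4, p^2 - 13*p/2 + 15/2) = p - 3/2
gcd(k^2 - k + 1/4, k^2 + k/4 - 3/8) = k - 1/2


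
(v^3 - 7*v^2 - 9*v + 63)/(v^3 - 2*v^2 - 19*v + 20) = (v^3 - 7*v^2 - 9*v + 63)/(v^3 - 2*v^2 - 19*v + 20)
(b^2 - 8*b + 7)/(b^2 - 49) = (b - 1)/(b + 7)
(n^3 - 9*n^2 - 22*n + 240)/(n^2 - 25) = (n^2 - 14*n + 48)/(n - 5)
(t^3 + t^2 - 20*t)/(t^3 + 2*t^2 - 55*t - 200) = t*(t - 4)/(t^2 - 3*t - 40)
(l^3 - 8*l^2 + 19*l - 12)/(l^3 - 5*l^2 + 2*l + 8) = (l^2 - 4*l + 3)/(l^2 - l - 2)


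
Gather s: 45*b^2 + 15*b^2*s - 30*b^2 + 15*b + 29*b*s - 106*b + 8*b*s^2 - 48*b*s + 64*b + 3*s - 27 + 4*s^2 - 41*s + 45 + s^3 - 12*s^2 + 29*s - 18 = 15*b^2 - 27*b + s^3 + s^2*(8*b - 8) + s*(15*b^2 - 19*b - 9)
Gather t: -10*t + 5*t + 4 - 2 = 2 - 5*t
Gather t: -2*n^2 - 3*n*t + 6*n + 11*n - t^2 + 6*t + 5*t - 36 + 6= -2*n^2 + 17*n - t^2 + t*(11 - 3*n) - 30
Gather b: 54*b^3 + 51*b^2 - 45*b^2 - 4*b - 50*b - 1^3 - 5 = 54*b^3 + 6*b^2 - 54*b - 6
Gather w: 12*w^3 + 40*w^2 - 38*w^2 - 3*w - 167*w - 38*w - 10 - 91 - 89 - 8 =12*w^3 + 2*w^2 - 208*w - 198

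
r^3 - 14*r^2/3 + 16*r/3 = r*(r - 8/3)*(r - 2)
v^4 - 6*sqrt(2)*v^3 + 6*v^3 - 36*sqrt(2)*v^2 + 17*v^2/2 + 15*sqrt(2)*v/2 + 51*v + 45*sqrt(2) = (v + 6)*(v - 5*sqrt(2))*(v - 3*sqrt(2)/2)*(v + sqrt(2)/2)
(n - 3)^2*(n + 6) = n^3 - 27*n + 54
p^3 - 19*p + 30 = (p - 3)*(p - 2)*(p + 5)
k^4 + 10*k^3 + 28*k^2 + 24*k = k*(k + 2)^2*(k + 6)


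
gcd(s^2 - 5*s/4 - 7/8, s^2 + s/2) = s + 1/2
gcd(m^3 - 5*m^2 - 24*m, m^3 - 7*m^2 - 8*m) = m^2 - 8*m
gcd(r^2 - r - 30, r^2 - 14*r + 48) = r - 6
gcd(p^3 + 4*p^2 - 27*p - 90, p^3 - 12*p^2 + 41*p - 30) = p - 5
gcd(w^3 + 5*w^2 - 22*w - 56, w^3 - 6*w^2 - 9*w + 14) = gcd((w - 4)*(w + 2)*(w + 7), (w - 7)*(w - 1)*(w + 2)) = w + 2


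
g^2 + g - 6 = (g - 2)*(g + 3)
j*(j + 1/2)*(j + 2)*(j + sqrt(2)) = j^4 + sqrt(2)*j^3 + 5*j^3/2 + j^2 + 5*sqrt(2)*j^2/2 + sqrt(2)*j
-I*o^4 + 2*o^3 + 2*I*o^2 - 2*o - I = (o - 1)*(o + 1)*(o + I)*(-I*o + 1)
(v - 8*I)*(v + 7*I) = v^2 - I*v + 56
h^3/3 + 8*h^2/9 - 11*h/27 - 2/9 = (h/3 + 1)*(h - 2/3)*(h + 1/3)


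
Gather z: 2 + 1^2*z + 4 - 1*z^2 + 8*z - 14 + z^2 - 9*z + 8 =0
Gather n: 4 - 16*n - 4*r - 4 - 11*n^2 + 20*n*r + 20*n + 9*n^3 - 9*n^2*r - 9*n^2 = 9*n^3 + n^2*(-9*r - 20) + n*(20*r + 4) - 4*r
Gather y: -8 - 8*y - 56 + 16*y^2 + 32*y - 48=16*y^2 + 24*y - 112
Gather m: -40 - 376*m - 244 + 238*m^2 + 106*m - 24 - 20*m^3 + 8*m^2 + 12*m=-20*m^3 + 246*m^2 - 258*m - 308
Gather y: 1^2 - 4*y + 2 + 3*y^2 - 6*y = 3*y^2 - 10*y + 3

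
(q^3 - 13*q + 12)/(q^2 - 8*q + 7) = (q^2 + q - 12)/(q - 7)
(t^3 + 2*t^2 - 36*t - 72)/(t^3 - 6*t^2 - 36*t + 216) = (t + 2)/(t - 6)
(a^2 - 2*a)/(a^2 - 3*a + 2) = a/(a - 1)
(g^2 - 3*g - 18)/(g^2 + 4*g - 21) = (g^2 - 3*g - 18)/(g^2 + 4*g - 21)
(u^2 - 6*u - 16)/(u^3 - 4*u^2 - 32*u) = (u + 2)/(u*(u + 4))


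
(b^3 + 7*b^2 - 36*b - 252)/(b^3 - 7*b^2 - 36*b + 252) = (b + 7)/(b - 7)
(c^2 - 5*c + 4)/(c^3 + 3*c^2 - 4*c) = (c - 4)/(c*(c + 4))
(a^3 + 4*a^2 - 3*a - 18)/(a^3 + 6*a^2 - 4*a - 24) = (a^2 + 6*a + 9)/(a^2 + 8*a + 12)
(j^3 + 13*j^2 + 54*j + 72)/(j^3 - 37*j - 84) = (j + 6)/(j - 7)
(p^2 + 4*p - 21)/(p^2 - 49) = (p - 3)/(p - 7)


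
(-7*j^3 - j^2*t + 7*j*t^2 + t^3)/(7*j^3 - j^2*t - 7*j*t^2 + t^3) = (7*j + t)/(-7*j + t)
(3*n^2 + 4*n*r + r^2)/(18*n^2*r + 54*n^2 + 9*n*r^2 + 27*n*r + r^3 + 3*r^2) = (n + r)/(6*n*r + 18*n + r^2 + 3*r)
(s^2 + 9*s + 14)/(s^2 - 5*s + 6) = (s^2 + 9*s + 14)/(s^2 - 5*s + 6)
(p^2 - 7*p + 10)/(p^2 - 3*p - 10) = (p - 2)/(p + 2)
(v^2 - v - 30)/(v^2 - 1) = (v^2 - v - 30)/(v^2 - 1)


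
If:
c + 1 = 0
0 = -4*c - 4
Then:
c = -1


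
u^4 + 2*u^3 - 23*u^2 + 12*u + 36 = (u - 3)*(u - 2)*(u + 1)*(u + 6)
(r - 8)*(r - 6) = r^2 - 14*r + 48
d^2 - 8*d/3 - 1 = (d - 3)*(d + 1/3)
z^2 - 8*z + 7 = (z - 7)*(z - 1)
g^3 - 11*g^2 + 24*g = g*(g - 8)*(g - 3)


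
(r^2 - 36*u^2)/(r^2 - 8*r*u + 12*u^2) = (r + 6*u)/(r - 2*u)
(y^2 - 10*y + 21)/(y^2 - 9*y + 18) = (y - 7)/(y - 6)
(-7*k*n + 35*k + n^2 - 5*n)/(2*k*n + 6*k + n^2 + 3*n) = (-7*k*n + 35*k + n^2 - 5*n)/(2*k*n + 6*k + n^2 + 3*n)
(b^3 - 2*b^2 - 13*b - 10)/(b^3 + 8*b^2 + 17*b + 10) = (b - 5)/(b + 5)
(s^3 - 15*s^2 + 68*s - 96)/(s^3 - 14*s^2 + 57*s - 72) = (s - 4)/(s - 3)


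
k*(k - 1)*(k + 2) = k^3 + k^2 - 2*k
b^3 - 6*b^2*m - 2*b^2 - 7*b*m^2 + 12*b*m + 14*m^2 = (b - 2)*(b - 7*m)*(b + m)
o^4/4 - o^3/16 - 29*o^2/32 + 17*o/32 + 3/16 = (o/4 + 1/2)*(o - 3/2)*(o - 1)*(o + 1/4)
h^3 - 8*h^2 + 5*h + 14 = (h - 7)*(h - 2)*(h + 1)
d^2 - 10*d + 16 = (d - 8)*(d - 2)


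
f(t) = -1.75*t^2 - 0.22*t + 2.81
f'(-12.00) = 41.78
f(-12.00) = -246.55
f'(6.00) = -21.22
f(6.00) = -61.51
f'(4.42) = -15.69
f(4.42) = -32.35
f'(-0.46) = 1.39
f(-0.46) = 2.54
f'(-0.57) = 1.78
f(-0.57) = 2.37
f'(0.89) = -3.34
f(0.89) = 1.23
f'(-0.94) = 3.07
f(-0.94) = 1.47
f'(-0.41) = 1.22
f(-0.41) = 2.61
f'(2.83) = -10.12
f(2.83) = -11.83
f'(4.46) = -15.83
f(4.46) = -32.98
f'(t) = -3.5*t - 0.22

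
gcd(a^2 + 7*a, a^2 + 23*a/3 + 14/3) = a + 7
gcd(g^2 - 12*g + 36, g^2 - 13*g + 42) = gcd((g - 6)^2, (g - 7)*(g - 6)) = g - 6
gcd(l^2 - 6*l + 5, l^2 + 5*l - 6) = l - 1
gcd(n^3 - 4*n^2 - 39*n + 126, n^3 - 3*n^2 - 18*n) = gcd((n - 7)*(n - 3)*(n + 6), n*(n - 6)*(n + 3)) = 1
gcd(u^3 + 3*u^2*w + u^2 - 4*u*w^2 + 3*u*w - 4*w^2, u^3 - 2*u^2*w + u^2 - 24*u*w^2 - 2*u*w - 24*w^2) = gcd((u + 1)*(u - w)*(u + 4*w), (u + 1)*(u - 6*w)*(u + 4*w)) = u^2 + 4*u*w + u + 4*w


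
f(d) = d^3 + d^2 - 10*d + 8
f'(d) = 3*d^2 + 2*d - 10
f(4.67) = 84.96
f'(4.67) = 64.77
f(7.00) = 330.00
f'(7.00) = 151.00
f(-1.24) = 20.03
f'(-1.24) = -7.87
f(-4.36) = -12.27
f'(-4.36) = 38.31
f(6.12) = 213.48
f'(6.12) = 114.60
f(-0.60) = 14.14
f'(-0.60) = -10.12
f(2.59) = 6.18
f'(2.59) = 15.30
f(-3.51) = 12.18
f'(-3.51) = 19.94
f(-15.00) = -2992.00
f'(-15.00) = 635.00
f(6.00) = 200.00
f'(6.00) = 110.00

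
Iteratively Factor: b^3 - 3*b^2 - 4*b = (b + 1)*(b^2 - 4*b) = b*(b + 1)*(b - 4)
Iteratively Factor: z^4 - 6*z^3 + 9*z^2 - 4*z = (z - 1)*(z^3 - 5*z^2 + 4*z) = z*(z - 1)*(z^2 - 5*z + 4) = z*(z - 1)^2*(z - 4)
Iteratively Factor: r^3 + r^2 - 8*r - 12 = (r + 2)*(r^2 - r - 6) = (r + 2)^2*(r - 3)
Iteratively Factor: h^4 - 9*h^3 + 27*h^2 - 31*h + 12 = (h - 3)*(h^3 - 6*h^2 + 9*h - 4) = (h - 4)*(h - 3)*(h^2 - 2*h + 1) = (h - 4)*(h - 3)*(h - 1)*(h - 1)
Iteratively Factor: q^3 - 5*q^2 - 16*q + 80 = (q - 5)*(q^2 - 16) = (q - 5)*(q - 4)*(q + 4)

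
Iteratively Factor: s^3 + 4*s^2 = (s)*(s^2 + 4*s) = s^2*(s + 4)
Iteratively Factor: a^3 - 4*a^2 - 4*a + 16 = (a - 2)*(a^2 - 2*a - 8) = (a - 4)*(a - 2)*(a + 2)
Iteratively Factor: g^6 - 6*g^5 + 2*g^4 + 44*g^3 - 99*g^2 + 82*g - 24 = (g - 1)*(g^5 - 5*g^4 - 3*g^3 + 41*g^2 - 58*g + 24) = (g - 1)^2*(g^4 - 4*g^3 - 7*g^2 + 34*g - 24) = (g - 1)^3*(g^3 - 3*g^2 - 10*g + 24) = (g - 1)^3*(g + 3)*(g^2 - 6*g + 8) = (g - 4)*(g - 1)^3*(g + 3)*(g - 2)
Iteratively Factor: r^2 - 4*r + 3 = (r - 3)*(r - 1)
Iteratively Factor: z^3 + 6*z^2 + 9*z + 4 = (z + 1)*(z^2 + 5*z + 4) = (z + 1)^2*(z + 4)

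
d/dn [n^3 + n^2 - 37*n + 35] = 3*n^2 + 2*n - 37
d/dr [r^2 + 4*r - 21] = 2*r + 4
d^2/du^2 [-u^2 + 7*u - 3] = -2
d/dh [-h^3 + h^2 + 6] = h*(2 - 3*h)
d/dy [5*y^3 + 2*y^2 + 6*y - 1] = 15*y^2 + 4*y + 6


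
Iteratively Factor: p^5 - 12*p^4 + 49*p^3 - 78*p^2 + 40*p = (p - 2)*(p^4 - 10*p^3 + 29*p^2 - 20*p) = (p - 4)*(p - 2)*(p^3 - 6*p^2 + 5*p) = (p - 5)*(p - 4)*(p - 2)*(p^2 - p) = p*(p - 5)*(p - 4)*(p - 2)*(p - 1)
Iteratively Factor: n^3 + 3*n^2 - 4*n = (n - 1)*(n^2 + 4*n) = (n - 1)*(n + 4)*(n)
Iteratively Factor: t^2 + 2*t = (t + 2)*(t)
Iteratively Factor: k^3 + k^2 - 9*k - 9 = (k + 3)*(k^2 - 2*k - 3) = (k - 3)*(k + 3)*(k + 1)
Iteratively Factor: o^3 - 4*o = (o)*(o^2 - 4) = o*(o - 2)*(o + 2)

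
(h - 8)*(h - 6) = h^2 - 14*h + 48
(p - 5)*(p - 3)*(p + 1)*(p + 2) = p^4 - 5*p^3 - 7*p^2 + 29*p + 30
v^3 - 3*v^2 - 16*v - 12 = (v - 6)*(v + 1)*(v + 2)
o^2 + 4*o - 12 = (o - 2)*(o + 6)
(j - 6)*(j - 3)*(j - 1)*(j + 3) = j^4 - 7*j^3 - 3*j^2 + 63*j - 54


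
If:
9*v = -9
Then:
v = -1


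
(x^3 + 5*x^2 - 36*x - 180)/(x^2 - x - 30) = x + 6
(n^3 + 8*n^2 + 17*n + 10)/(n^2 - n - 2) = (n^2 + 7*n + 10)/(n - 2)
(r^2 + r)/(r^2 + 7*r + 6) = r/(r + 6)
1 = 1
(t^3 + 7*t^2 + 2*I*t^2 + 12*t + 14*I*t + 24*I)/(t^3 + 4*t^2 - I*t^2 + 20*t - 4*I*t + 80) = (t^2 + t*(3 + 2*I) + 6*I)/(t^2 - I*t + 20)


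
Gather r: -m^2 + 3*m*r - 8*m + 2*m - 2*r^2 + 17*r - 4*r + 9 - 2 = -m^2 - 6*m - 2*r^2 + r*(3*m + 13) + 7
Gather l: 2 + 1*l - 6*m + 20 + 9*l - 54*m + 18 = 10*l - 60*m + 40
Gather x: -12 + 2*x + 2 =2*x - 10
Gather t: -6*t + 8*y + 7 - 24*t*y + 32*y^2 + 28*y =t*(-24*y - 6) + 32*y^2 + 36*y + 7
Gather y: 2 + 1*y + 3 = y + 5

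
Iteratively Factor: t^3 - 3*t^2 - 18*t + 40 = (t - 2)*(t^2 - t - 20) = (t - 2)*(t + 4)*(t - 5)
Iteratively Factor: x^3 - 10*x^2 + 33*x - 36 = (x - 3)*(x^2 - 7*x + 12) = (x - 4)*(x - 3)*(x - 3)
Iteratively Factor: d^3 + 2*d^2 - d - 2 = (d + 2)*(d^2 - 1) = (d - 1)*(d + 2)*(d + 1)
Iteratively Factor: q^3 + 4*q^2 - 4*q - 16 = (q - 2)*(q^2 + 6*q + 8) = (q - 2)*(q + 4)*(q + 2)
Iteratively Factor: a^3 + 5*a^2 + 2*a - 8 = (a + 2)*(a^2 + 3*a - 4) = (a + 2)*(a + 4)*(a - 1)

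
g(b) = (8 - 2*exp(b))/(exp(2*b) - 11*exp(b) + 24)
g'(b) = (8 - 2*exp(b))*(-2*exp(2*b) + 11*exp(b))/(exp(2*b) - 11*exp(b) + 24)^2 - 2*exp(b)/(exp(2*b) - 11*exp(b) + 24)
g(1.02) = 2.07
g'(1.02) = 21.73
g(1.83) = 0.78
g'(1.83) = 3.44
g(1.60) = 0.32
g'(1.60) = 1.37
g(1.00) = 1.72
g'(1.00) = 13.86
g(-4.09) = 0.33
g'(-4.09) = 0.00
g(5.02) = -0.01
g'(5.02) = 0.01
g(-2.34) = 0.34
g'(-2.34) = 0.01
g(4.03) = -0.04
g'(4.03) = 0.05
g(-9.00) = 0.33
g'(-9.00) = 0.00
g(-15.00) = 0.33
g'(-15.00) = 0.00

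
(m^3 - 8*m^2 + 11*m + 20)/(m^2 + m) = m - 9 + 20/m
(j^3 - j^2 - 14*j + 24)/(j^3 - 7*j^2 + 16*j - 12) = (j + 4)/(j - 2)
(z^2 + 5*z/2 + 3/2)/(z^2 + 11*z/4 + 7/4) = 2*(2*z + 3)/(4*z + 7)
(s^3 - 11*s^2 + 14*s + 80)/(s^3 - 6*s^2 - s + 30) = (s - 8)/(s - 3)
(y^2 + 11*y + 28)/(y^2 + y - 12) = (y + 7)/(y - 3)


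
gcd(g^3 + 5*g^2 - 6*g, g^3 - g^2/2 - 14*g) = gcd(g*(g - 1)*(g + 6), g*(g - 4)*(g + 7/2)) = g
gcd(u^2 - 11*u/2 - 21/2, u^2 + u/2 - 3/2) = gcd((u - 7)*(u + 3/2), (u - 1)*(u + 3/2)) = u + 3/2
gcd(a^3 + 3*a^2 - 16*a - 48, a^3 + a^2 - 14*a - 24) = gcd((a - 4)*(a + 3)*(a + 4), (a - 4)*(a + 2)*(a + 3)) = a^2 - a - 12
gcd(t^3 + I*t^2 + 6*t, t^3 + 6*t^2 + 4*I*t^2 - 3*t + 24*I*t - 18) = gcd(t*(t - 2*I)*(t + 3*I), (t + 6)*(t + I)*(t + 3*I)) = t + 3*I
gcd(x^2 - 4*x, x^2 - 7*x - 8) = 1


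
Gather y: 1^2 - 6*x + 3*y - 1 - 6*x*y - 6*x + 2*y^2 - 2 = -12*x + 2*y^2 + y*(3 - 6*x) - 2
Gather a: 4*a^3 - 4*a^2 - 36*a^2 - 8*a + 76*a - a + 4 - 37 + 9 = 4*a^3 - 40*a^2 + 67*a - 24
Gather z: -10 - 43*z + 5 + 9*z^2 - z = 9*z^2 - 44*z - 5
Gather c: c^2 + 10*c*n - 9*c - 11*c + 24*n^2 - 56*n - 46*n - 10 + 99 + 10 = c^2 + c*(10*n - 20) + 24*n^2 - 102*n + 99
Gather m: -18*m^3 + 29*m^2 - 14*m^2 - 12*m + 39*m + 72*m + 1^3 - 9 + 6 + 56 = -18*m^3 + 15*m^2 + 99*m + 54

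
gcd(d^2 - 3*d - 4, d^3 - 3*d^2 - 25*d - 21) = d + 1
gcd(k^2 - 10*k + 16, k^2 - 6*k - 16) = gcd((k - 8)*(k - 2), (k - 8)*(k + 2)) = k - 8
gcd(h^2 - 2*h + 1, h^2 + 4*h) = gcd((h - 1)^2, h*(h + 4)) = 1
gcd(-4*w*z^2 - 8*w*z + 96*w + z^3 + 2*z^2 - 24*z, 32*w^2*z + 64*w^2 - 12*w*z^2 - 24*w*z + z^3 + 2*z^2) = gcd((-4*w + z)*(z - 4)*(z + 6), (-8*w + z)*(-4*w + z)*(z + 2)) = -4*w + z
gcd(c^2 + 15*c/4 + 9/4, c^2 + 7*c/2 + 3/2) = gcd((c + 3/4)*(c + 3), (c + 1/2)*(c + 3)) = c + 3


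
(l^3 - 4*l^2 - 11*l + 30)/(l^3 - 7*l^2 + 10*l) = (l + 3)/l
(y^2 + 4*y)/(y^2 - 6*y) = (y + 4)/(y - 6)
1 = 1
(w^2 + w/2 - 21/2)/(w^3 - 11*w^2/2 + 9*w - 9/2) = (2*w + 7)/(2*w^2 - 5*w + 3)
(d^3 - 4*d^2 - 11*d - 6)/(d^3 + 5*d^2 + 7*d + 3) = (d - 6)/(d + 3)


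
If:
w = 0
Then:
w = 0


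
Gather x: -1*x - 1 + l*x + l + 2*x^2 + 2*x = l + 2*x^2 + x*(l + 1) - 1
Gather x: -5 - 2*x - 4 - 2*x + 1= -4*x - 8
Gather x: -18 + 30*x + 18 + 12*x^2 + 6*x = 12*x^2 + 36*x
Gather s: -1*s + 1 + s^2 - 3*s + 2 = s^2 - 4*s + 3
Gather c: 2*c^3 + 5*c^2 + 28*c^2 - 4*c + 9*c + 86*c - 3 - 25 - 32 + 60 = 2*c^3 + 33*c^2 + 91*c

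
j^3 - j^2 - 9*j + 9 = (j - 3)*(j - 1)*(j + 3)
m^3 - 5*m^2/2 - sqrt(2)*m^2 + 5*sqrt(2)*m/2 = m*(m - 5/2)*(m - sqrt(2))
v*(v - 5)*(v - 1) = v^3 - 6*v^2 + 5*v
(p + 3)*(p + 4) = p^2 + 7*p + 12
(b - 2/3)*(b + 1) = b^2 + b/3 - 2/3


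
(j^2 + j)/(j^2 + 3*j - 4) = j*(j + 1)/(j^2 + 3*j - 4)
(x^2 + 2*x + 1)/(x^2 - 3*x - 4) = (x + 1)/(x - 4)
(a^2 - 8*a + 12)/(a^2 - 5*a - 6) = (a - 2)/(a + 1)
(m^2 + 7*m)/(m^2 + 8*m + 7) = m/(m + 1)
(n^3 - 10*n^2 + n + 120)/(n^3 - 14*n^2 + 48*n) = (n^2 - 2*n - 15)/(n*(n - 6))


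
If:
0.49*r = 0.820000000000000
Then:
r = 1.67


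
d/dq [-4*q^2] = -8*q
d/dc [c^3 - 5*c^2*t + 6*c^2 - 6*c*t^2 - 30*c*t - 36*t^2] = 3*c^2 - 10*c*t + 12*c - 6*t^2 - 30*t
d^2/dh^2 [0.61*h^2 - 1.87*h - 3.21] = 1.22000000000000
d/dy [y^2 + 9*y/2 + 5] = 2*y + 9/2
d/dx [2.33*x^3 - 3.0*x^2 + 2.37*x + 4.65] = 6.99*x^2 - 6.0*x + 2.37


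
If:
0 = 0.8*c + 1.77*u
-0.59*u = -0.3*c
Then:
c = 0.00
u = 0.00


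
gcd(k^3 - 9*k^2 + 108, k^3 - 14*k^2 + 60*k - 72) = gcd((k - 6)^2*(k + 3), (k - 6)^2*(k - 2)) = k^2 - 12*k + 36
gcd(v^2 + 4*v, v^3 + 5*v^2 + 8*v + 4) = 1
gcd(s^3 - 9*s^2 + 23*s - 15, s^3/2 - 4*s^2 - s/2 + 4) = s - 1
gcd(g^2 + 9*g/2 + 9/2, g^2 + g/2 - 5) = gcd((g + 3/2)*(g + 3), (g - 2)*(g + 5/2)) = 1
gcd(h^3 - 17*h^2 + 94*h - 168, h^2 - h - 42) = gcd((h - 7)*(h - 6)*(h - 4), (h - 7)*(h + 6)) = h - 7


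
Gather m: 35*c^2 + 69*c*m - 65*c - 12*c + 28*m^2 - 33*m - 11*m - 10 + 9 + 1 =35*c^2 - 77*c + 28*m^2 + m*(69*c - 44)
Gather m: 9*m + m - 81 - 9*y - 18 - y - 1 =10*m - 10*y - 100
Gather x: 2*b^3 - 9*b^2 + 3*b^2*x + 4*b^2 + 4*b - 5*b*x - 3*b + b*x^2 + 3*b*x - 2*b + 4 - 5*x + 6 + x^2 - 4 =2*b^3 - 5*b^2 - b + x^2*(b + 1) + x*(3*b^2 - 2*b - 5) + 6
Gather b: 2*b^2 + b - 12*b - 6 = 2*b^2 - 11*b - 6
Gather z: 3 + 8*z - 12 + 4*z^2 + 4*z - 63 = 4*z^2 + 12*z - 72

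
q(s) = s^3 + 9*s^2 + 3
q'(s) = 3*s^2 + 18*s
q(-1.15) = 13.38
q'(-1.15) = -16.73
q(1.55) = 28.35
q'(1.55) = 35.11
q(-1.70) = 24.10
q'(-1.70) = -21.93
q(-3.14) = 60.78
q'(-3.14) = -26.94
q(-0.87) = 9.15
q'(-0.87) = -13.39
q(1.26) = 19.29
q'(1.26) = 27.44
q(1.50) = 26.62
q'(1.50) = 33.75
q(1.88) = 41.45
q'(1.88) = 44.44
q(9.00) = 1461.00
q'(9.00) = 405.00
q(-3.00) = 57.00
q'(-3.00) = -27.00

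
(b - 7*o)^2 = b^2 - 14*b*o + 49*o^2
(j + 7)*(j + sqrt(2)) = j^2 + sqrt(2)*j + 7*j + 7*sqrt(2)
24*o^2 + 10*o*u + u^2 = (4*o + u)*(6*o + u)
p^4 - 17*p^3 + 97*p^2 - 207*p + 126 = (p - 7)*(p - 6)*(p - 3)*(p - 1)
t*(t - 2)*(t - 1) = t^3 - 3*t^2 + 2*t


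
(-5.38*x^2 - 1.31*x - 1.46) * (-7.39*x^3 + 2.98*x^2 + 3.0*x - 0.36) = 39.7582*x^5 - 6.3515*x^4 - 9.2544*x^3 - 6.344*x^2 - 3.9084*x + 0.5256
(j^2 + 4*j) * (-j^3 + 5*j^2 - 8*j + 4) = -j^5 + j^4 + 12*j^3 - 28*j^2 + 16*j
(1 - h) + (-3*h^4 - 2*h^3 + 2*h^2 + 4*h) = -3*h^4 - 2*h^3 + 2*h^2 + 3*h + 1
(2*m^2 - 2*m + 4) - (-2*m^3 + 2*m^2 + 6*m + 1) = 2*m^3 - 8*m + 3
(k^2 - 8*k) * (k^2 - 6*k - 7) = k^4 - 14*k^3 + 41*k^2 + 56*k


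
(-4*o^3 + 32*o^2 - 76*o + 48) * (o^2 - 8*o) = -4*o^5 + 64*o^4 - 332*o^3 + 656*o^2 - 384*o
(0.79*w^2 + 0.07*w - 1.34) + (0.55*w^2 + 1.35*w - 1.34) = 1.34*w^2 + 1.42*w - 2.68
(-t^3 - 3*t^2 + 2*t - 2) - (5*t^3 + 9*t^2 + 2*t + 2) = -6*t^3 - 12*t^2 - 4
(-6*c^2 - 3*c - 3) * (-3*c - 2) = 18*c^3 + 21*c^2 + 15*c + 6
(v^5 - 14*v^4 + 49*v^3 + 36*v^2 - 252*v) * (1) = v^5 - 14*v^4 + 49*v^3 + 36*v^2 - 252*v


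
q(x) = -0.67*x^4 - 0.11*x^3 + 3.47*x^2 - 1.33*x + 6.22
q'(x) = -2.68*x^3 - 0.33*x^2 + 6.94*x - 1.33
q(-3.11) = -15.45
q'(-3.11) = 54.51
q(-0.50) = 7.72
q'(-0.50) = -4.55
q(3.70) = -82.34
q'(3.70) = -115.92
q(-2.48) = 7.19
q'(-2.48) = 20.31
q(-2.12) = 12.15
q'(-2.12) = 8.01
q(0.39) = 6.21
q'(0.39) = 1.17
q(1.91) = 6.66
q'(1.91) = -7.95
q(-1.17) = 11.45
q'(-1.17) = -5.61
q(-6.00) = -705.44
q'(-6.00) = 524.03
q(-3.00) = -9.86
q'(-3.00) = 47.24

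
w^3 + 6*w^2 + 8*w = w*(w + 2)*(w + 4)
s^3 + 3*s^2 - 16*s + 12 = (s - 2)*(s - 1)*(s + 6)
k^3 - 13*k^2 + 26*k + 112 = (k - 8)*(k - 7)*(k + 2)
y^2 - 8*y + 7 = (y - 7)*(y - 1)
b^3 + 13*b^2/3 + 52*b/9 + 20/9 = (b + 2/3)*(b + 5/3)*(b + 2)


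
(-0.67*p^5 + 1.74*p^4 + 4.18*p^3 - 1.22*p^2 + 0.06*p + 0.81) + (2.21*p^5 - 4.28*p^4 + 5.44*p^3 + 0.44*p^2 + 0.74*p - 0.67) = 1.54*p^5 - 2.54*p^4 + 9.62*p^3 - 0.78*p^2 + 0.8*p + 0.14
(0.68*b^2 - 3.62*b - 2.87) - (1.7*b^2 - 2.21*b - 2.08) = -1.02*b^2 - 1.41*b - 0.79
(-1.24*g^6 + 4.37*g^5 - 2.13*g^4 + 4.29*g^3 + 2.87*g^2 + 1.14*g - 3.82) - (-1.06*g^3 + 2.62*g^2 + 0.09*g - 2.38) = -1.24*g^6 + 4.37*g^5 - 2.13*g^4 + 5.35*g^3 + 0.25*g^2 + 1.05*g - 1.44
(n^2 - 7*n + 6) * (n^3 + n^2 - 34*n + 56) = n^5 - 6*n^4 - 35*n^3 + 300*n^2 - 596*n + 336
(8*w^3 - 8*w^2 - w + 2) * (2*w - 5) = 16*w^4 - 56*w^3 + 38*w^2 + 9*w - 10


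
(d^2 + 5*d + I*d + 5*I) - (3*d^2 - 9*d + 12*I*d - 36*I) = -2*d^2 + 14*d - 11*I*d + 41*I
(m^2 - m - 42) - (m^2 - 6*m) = 5*m - 42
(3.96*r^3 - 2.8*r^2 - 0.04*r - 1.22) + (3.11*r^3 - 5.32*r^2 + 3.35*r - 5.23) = 7.07*r^3 - 8.12*r^2 + 3.31*r - 6.45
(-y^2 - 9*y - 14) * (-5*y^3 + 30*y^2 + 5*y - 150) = 5*y^5 + 15*y^4 - 205*y^3 - 315*y^2 + 1280*y + 2100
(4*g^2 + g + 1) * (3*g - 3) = 12*g^3 - 9*g^2 - 3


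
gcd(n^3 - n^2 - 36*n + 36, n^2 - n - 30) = n - 6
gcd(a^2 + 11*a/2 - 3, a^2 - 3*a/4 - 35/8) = 1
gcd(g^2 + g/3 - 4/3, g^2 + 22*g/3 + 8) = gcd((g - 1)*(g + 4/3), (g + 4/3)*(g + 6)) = g + 4/3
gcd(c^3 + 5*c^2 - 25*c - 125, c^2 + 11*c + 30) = c + 5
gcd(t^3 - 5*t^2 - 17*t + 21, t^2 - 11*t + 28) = t - 7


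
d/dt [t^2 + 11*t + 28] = 2*t + 11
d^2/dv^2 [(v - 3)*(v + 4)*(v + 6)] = 6*v + 14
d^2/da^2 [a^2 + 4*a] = 2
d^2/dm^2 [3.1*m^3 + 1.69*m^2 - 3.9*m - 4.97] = 18.6*m + 3.38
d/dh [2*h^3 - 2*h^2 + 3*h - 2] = 6*h^2 - 4*h + 3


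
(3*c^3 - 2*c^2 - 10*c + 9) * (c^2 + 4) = 3*c^5 - 2*c^4 + 2*c^3 + c^2 - 40*c + 36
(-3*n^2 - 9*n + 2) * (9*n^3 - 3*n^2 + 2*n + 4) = -27*n^5 - 72*n^4 + 39*n^3 - 36*n^2 - 32*n + 8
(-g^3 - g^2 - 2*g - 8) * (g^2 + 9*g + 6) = -g^5 - 10*g^4 - 17*g^3 - 32*g^2 - 84*g - 48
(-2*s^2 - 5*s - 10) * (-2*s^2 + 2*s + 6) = 4*s^4 + 6*s^3 - 2*s^2 - 50*s - 60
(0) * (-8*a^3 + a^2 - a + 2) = 0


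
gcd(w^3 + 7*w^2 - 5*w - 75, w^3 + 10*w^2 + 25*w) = w^2 + 10*w + 25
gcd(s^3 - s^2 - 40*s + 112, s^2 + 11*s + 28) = s + 7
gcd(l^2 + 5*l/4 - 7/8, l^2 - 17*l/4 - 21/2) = l + 7/4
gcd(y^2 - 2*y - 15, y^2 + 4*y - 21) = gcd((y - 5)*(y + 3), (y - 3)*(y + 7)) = 1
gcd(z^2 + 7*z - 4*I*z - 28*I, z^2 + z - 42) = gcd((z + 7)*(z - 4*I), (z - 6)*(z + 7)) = z + 7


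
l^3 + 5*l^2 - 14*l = l*(l - 2)*(l + 7)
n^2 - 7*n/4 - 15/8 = (n - 5/2)*(n + 3/4)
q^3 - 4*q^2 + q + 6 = (q - 3)*(q - 2)*(q + 1)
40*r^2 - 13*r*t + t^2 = (-8*r + t)*(-5*r + t)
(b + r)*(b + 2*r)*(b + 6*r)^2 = b^4 + 15*b^3*r + 74*b^2*r^2 + 132*b*r^3 + 72*r^4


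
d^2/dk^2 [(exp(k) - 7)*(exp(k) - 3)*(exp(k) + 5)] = (9*exp(2*k) - 20*exp(k) - 29)*exp(k)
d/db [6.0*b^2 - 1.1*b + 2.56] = 12.0*b - 1.1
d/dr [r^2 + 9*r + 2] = 2*r + 9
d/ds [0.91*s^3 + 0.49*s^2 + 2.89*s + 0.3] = 2.73*s^2 + 0.98*s + 2.89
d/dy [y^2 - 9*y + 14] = 2*y - 9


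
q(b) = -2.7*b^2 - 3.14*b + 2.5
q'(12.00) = -67.94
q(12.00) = -423.98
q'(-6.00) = 29.26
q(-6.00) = -75.86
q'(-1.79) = 6.53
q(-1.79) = -0.53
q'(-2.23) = 8.90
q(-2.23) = -3.92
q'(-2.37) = 9.66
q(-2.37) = -5.22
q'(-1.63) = 5.66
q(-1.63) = 0.44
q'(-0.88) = 1.61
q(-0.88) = 3.17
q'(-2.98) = 12.95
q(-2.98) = -12.12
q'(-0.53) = -0.28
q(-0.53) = 3.41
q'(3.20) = -20.42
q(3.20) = -35.20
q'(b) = -5.4*b - 3.14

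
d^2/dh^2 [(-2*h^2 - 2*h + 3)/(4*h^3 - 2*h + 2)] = (-8*h^6 - 24*h^5 + 60*h^4 + 24*h^3 + 6*h^2 - 18*h - 1)/(8*h^9 - 12*h^7 + 12*h^6 + 6*h^5 - 12*h^4 + 5*h^3 + 3*h^2 - 3*h + 1)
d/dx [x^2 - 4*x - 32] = 2*x - 4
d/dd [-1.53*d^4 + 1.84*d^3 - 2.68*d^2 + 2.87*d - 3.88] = -6.12*d^3 + 5.52*d^2 - 5.36*d + 2.87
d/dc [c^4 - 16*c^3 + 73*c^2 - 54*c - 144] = 4*c^3 - 48*c^2 + 146*c - 54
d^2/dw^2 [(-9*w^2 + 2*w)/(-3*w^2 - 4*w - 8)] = 4*(-63*w^3 - 324*w^2 + 72*w + 320)/(27*w^6 + 108*w^5 + 360*w^4 + 640*w^3 + 960*w^2 + 768*w + 512)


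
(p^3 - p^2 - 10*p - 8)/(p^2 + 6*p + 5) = (p^2 - 2*p - 8)/(p + 5)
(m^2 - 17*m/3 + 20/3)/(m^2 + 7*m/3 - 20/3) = (m - 4)/(m + 4)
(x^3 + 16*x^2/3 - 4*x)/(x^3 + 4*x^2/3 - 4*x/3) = (x + 6)/(x + 2)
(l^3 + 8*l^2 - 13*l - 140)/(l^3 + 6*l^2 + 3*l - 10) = (l^2 + 3*l - 28)/(l^2 + l - 2)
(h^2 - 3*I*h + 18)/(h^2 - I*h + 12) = (h - 6*I)/(h - 4*I)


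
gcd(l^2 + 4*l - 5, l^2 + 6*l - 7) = l - 1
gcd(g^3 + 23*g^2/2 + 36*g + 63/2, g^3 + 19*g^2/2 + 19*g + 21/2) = g^2 + 17*g/2 + 21/2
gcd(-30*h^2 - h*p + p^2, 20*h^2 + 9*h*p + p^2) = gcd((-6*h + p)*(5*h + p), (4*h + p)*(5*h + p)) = 5*h + p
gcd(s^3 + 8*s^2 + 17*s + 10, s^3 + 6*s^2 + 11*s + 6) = s^2 + 3*s + 2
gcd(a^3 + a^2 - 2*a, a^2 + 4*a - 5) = a - 1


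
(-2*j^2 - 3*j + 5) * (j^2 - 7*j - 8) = -2*j^4 + 11*j^3 + 42*j^2 - 11*j - 40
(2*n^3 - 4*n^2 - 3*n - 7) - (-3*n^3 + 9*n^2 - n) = 5*n^3 - 13*n^2 - 2*n - 7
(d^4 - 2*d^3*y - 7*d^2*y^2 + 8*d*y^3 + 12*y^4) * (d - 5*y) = d^5 - 7*d^4*y + 3*d^3*y^2 + 43*d^2*y^3 - 28*d*y^4 - 60*y^5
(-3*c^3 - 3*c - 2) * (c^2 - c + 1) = -3*c^5 + 3*c^4 - 6*c^3 + c^2 - c - 2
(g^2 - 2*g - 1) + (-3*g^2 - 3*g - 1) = -2*g^2 - 5*g - 2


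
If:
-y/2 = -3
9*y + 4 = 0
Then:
No Solution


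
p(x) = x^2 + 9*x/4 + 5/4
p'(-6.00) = -9.75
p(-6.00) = 23.75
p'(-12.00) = -21.75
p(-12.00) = 118.25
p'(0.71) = 3.67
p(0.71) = 3.35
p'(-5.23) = -8.21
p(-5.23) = 16.84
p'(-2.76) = -3.27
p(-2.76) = 2.66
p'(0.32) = 2.89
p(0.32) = 2.07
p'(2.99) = 8.23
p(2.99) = 16.92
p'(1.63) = 5.51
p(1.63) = 7.57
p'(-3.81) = -5.37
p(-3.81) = 7.19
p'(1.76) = 5.77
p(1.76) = 8.31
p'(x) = 2*x + 9/4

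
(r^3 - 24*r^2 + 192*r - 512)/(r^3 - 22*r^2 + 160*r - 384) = (r - 8)/(r - 6)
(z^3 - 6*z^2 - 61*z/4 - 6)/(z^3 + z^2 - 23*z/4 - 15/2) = (2*z^2 - 15*z - 8)/(2*z^2 - z - 10)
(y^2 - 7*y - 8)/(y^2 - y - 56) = (y + 1)/(y + 7)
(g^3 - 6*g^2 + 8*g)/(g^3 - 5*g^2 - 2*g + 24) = g*(g - 2)/(g^2 - g - 6)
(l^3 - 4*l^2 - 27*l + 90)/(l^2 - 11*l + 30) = (l^2 + 2*l - 15)/(l - 5)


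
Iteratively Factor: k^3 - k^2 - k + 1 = (k - 1)*(k^2 - 1) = (k - 1)*(k + 1)*(k - 1)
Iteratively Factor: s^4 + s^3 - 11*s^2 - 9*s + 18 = (s + 2)*(s^3 - s^2 - 9*s + 9) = (s - 3)*(s + 2)*(s^2 + 2*s - 3) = (s - 3)*(s + 2)*(s + 3)*(s - 1)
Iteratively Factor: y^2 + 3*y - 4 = (y + 4)*(y - 1)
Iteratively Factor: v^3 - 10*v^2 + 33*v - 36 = (v - 3)*(v^2 - 7*v + 12) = (v - 4)*(v - 3)*(v - 3)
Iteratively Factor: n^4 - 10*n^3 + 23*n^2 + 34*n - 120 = (n + 2)*(n^3 - 12*n^2 + 47*n - 60) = (n - 4)*(n + 2)*(n^2 - 8*n + 15) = (n - 4)*(n - 3)*(n + 2)*(n - 5)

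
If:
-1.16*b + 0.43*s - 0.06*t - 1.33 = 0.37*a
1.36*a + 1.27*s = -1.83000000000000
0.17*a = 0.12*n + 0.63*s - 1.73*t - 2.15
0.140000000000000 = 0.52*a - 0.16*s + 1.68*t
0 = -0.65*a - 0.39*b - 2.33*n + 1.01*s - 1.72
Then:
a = -14.88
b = 8.66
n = 8.25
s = 14.49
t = 6.07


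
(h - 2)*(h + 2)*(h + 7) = h^3 + 7*h^2 - 4*h - 28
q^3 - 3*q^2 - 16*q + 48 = (q - 4)*(q - 3)*(q + 4)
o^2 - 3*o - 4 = (o - 4)*(o + 1)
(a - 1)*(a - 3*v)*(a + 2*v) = a^3 - a^2*v - a^2 - 6*a*v^2 + a*v + 6*v^2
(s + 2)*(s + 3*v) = s^2 + 3*s*v + 2*s + 6*v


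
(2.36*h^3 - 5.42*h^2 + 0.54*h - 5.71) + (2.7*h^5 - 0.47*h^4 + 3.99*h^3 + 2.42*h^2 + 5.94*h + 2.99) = 2.7*h^5 - 0.47*h^4 + 6.35*h^3 - 3.0*h^2 + 6.48*h - 2.72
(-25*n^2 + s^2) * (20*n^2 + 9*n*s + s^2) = -500*n^4 - 225*n^3*s - 5*n^2*s^2 + 9*n*s^3 + s^4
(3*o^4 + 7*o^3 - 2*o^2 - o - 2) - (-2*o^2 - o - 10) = 3*o^4 + 7*o^3 + 8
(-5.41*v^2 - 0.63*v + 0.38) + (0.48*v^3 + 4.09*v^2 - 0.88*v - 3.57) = 0.48*v^3 - 1.32*v^2 - 1.51*v - 3.19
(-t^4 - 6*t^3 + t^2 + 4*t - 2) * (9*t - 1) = -9*t^5 - 53*t^4 + 15*t^3 + 35*t^2 - 22*t + 2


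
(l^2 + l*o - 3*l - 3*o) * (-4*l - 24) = -4*l^3 - 4*l^2*o - 12*l^2 - 12*l*o + 72*l + 72*o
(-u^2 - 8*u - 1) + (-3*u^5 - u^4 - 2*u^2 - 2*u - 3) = -3*u^5 - u^4 - 3*u^2 - 10*u - 4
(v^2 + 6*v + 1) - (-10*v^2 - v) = 11*v^2 + 7*v + 1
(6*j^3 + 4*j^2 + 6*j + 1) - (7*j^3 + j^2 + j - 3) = -j^3 + 3*j^2 + 5*j + 4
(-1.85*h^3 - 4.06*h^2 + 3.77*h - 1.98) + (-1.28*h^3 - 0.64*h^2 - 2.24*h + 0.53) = -3.13*h^3 - 4.7*h^2 + 1.53*h - 1.45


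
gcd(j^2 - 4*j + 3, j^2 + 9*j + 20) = 1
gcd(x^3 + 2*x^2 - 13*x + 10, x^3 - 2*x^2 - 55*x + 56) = x - 1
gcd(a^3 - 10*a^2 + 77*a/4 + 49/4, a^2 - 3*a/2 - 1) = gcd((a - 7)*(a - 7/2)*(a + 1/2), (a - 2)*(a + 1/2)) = a + 1/2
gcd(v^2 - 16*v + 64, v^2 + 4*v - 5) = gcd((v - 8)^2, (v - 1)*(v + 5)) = 1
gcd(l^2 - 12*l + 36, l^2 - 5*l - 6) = l - 6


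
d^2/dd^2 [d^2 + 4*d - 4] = 2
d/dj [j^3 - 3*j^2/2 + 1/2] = 3*j*(j - 1)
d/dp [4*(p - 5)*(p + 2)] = 8*p - 12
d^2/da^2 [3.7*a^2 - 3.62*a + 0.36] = 7.40000000000000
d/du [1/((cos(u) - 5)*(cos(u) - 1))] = 2*(cos(u) - 3)*sin(u)/((cos(u) - 5)^2*(cos(u) - 1)^2)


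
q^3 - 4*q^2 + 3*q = q*(q - 3)*(q - 1)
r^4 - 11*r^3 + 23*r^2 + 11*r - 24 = (r - 8)*(r - 3)*(r - 1)*(r + 1)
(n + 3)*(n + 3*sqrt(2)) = n^2 + 3*n + 3*sqrt(2)*n + 9*sqrt(2)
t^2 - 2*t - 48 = (t - 8)*(t + 6)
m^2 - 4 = (m - 2)*(m + 2)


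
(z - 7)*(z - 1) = z^2 - 8*z + 7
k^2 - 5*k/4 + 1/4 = (k - 1)*(k - 1/4)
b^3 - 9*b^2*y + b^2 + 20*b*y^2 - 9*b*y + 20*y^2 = (b + 1)*(b - 5*y)*(b - 4*y)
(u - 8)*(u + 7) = u^2 - u - 56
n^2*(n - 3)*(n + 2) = n^4 - n^3 - 6*n^2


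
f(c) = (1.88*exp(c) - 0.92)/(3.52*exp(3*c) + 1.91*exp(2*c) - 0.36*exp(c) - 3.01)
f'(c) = (1.88*exp(c) - 0.92)*(-10.56*exp(3*c) - 3.82*exp(2*c) + 0.36*exp(c))/(3.52*exp(3*c) + 1.91*exp(2*c) - 0.36*exp(c) - 3.01)^2 + 1.88*exp(c)/(3.52*exp(3*c) + 1.91*exp(2*c) - 0.36*exp(c) - 3.01) = (-13.2352*exp(3*c) + 6.1244*exp(2*c) + 3.5144*exp(c) - 5.99)*exp(c)/(12.3904*exp(6*c) + 13.4464*exp(5*c) + 1.1137*exp(4*c) - 22.5656*exp(3*c) - 11.3686*exp(2*c) + 2.1672*exp(c) + 9.0601)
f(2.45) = 0.00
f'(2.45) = -0.01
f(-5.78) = 0.30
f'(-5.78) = -0.00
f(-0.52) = -0.11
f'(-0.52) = -0.82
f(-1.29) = 0.14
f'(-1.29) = -0.16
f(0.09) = 0.33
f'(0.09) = -1.09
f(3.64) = 0.00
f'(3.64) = -0.00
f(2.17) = 0.01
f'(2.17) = -0.01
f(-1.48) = 0.17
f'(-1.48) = -0.13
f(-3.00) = 0.27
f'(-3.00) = -0.03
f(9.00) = 0.00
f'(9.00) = 0.00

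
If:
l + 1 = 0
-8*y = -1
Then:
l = -1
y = 1/8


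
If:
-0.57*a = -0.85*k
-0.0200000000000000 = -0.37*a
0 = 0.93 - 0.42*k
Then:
No Solution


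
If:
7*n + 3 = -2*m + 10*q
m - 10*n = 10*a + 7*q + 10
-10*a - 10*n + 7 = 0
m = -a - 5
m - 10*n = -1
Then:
No Solution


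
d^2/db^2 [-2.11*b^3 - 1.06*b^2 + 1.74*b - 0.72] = -12.66*b - 2.12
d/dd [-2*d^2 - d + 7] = -4*d - 1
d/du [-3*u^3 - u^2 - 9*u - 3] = -9*u^2 - 2*u - 9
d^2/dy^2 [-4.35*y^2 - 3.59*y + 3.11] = -8.70000000000000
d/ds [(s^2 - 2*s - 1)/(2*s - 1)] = 2*(s^2 - s + 2)/(4*s^2 - 4*s + 1)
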